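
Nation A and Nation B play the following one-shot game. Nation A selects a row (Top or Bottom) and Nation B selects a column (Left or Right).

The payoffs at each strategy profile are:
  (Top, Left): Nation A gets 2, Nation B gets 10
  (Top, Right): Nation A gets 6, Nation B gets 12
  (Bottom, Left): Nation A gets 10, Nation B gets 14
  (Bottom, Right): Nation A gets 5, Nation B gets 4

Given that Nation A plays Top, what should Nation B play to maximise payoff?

Against Top, Nation B earns 10 from Left and 12 from Right.
So Right is the best response.

Right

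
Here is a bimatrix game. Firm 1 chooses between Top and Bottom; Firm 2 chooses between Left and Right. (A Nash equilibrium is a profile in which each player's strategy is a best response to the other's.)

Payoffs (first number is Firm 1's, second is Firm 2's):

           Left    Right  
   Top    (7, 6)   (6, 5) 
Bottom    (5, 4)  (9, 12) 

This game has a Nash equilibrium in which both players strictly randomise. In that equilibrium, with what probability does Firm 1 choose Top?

8/9

Let x be the probability that Firm 1 plays Top. In a completely mixed equilibrium, Firm 2 must be indifferent between Left and Right.
Firm 2's expected payoff from Left is 6x + 4(1−x); from Right it is 5x + 12(1−x).
Setting these equal: 2x + 4 = −7x + 12, so x = 8/9.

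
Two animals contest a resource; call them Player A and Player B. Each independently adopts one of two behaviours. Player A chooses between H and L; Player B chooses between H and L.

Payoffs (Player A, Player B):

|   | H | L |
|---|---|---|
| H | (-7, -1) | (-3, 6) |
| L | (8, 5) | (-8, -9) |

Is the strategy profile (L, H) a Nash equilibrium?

Yes

At (L, H), Player A earns 8; switching to H would give -7, so Player A has no profitable deviation.
Player B earns 5; switching to L would give -9, so Player B has no profitable deviation.
Neither player can gain by a unilateral deviation, so this profile is a Nash equilibrium.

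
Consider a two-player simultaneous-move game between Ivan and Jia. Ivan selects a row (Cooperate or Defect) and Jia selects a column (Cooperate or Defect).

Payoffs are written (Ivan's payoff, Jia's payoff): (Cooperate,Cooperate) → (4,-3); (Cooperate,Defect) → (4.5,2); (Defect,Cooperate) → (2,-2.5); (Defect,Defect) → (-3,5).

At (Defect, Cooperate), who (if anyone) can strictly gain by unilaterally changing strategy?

Ivan at (Defect, Cooperate) earns 2; deviating to Cooperate yields 4 — a strict improvement.
Jia earns -2.5; deviating to Defect yields 5 — a strict improvement.
Both Ivan and Jia have strictly profitable deviations.

Both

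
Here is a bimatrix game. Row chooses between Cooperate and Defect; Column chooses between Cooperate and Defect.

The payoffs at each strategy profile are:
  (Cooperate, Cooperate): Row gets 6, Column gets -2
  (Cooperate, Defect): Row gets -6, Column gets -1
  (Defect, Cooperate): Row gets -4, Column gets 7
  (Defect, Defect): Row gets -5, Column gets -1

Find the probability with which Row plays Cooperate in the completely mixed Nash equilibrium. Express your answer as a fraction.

8/9

Let x be the probability that Row plays Cooperate. In a completely mixed equilibrium, Column must be indifferent between Cooperate and Defect.
Column's expected payoff from Cooperate is −2x + 7(1−x); from Defect it is −x − (1−x).
Setting these equal: −9x + 7 = -1, so x = 8/9.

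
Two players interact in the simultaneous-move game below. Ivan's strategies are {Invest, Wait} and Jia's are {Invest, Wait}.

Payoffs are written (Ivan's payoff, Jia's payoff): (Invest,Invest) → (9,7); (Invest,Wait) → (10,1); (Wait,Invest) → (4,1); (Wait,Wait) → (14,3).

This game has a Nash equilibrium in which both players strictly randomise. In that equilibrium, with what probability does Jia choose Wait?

Let y be the probability that Jia plays Invest. In a completely mixed equilibrium, Ivan must be indifferent between Invest and Wait.
Ivan's expected payoff from Invest is 9y + 10(1−y); from Wait it is 4y + 14(1−y).
Setting these equal: −y + 10 = −10y + 14, so y = 4/9.
Therefore Jia plays Wait with probability 1 − 4/9 = 5/9.

5/9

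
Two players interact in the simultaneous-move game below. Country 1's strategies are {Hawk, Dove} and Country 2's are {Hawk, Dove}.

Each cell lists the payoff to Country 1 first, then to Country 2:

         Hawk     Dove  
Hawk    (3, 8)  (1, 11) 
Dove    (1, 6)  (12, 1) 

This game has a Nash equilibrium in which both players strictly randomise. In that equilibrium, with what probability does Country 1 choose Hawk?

Let x be the probability that Country 1 plays Hawk. In a completely mixed equilibrium, Country 2 must be indifferent between Hawk and Dove.
Country 2's expected payoff from Hawk is 8x + 6(1−x); from Dove it is 11x + (1−x).
Setting these equal: 2x + 6 = 10x + 1, so x = 5/8.

5/8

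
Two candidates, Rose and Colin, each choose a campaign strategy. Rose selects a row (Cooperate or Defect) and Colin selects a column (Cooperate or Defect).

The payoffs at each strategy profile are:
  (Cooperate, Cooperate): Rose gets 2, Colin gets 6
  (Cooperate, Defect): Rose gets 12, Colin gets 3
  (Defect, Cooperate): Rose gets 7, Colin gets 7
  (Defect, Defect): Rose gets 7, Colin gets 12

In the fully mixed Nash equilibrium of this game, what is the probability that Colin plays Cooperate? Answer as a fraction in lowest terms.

Let q be the probability that Colin plays Cooperate. In a completely mixed equilibrium, Rose must be indifferent between Cooperate and Defect.
Rose's expected payoff from Cooperate is 2q + 12(1−q); from Defect it is 7q + 7(1−q).
Setting these equal: −10q + 12 = 7, so q = 1/2.

1/2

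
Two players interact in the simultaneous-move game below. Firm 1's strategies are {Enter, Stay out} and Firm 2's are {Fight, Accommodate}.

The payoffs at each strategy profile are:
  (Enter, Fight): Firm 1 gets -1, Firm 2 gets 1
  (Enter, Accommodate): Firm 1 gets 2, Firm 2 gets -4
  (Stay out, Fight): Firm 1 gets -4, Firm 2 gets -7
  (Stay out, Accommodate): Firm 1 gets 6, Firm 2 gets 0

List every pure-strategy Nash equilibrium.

(Enter, Fight): Firm 1 gets -1 ≥ -4 from Stay out, and Firm 2 gets 1 ≥ -4 from Accommodate — Nash equilibrium.
(Enter, Accommodate): Firm 1 prefers Stay out (6 > 2); Firm 2 prefers Fight (1 > -4) — not an equilibrium.
(Stay out, Fight): Firm 1 prefers Enter (-1 > -4); Firm 2 prefers Accommodate (0 > -7) — not an equilibrium.
(Stay out, Accommodate): Firm 1 gets 6 ≥ 2 from Enter, and Firm 2 gets 0 ≥ -7 from Fight — Nash equilibrium.

(Enter, Fight) and (Stay out, Accommodate)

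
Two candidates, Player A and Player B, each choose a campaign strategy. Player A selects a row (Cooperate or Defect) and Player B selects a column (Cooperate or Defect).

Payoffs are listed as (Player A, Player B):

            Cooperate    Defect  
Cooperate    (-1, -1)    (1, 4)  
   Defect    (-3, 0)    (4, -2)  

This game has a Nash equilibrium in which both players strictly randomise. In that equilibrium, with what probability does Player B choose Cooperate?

3/5

Let y be the probability that Player B plays Cooperate. In a completely mixed equilibrium, Player A must be indifferent between Cooperate and Defect.
Player A's expected payoff from Cooperate is −y + (1−y); from Defect it is −3y + 4(1−y).
Setting these equal: −2y + 1 = −7y + 4, so y = 3/5.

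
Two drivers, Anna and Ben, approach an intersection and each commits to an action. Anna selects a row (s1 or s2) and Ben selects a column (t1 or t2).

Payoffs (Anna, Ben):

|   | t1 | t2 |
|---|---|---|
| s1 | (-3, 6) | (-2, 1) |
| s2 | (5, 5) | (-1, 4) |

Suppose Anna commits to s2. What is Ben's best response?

t1

Against s2, Ben earns 5 from t1 and 4 from t2.
So t1 is the best response.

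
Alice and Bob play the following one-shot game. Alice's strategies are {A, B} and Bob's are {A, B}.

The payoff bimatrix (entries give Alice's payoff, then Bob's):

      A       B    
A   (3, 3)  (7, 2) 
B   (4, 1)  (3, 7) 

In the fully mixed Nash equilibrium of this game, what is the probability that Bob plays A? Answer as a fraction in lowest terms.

4/5

Let q be the probability that Bob plays A. In a completely mixed equilibrium, Alice must be indifferent between A and B.
Alice's expected payoff from A is 3q + 7(1−q); from B it is 4q + 3(1−q).
Setting these equal: −4q + 7 = q + 3, so q = 4/5.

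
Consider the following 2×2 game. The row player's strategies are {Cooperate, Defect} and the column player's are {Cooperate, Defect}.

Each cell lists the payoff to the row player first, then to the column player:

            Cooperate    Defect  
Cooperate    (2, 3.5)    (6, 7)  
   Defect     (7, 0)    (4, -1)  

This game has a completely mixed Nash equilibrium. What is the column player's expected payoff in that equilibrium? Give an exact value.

First find p, the probability the row player plays Cooperate, from the column player's indifference between Cooperate and Defect: 3.5p = 7p − (1−p), giving p = 2/9.
Since the column player is indifferent in equilibrium, the column player's expected payoff equals the payoff from either column against (2/9, 7/9). Using Cooperate: 3.5(2/9) = 7/9.

7/9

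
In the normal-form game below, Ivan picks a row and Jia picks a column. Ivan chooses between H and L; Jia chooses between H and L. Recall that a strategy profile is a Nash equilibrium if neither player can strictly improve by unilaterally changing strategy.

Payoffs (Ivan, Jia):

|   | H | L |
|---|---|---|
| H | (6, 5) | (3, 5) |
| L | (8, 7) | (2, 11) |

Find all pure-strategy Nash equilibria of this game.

(H, H): Ivan prefers L (8 > 6) — not an equilibrium.
(H, L): Ivan gets 3 ≥ 2 from L, and Jia gets 5 ≥ 5 from H — Nash equilibrium.
(L, H): Jia prefers L (11 > 7) — not an equilibrium.
(L, L): Ivan prefers H (3 > 2) — not an equilibrium.

(H, L)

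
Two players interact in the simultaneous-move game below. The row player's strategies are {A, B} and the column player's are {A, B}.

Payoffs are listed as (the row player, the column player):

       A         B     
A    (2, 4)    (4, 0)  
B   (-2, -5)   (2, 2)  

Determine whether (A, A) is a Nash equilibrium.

Yes

At (A, A), the row player earns 2; switching to B would give -2, so the row player has no profitable deviation.
The column player earns 4; switching to B would give 0, so the column player has no profitable deviation.
Neither player can gain by a unilateral deviation, so this profile is a Nash equilibrium.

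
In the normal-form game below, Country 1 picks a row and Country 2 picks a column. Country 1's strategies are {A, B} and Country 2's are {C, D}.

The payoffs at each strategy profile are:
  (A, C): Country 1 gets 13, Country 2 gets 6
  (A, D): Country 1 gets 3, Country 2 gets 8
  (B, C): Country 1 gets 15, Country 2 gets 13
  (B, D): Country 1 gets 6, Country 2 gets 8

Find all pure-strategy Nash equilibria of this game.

(B, C)

(A, C): Country 1 prefers B (15 > 13); Country 2 prefers D (8 > 6) — not an equilibrium.
(A, D): Country 1 prefers B (6 > 3) — not an equilibrium.
(B, C): Country 1 gets 15 ≥ 13 from A, and Country 2 gets 13 ≥ 8 from D — Nash equilibrium.
(B, D): Country 2 prefers C (13 > 8) — not an equilibrium.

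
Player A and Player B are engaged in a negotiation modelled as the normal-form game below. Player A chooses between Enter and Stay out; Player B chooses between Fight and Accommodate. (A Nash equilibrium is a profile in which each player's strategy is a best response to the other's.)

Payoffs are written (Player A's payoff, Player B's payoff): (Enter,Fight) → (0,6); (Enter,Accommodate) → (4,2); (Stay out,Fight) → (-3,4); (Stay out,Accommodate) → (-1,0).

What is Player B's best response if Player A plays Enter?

Fight

Against Enter, Player B earns 6 from Fight and 2 from Accommodate.
So Fight is the best response.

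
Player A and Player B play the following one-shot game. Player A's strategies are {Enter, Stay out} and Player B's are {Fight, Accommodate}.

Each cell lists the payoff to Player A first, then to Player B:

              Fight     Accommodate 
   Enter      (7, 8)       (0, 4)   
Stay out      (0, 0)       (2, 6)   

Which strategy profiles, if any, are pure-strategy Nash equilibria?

(Enter, Fight) and (Stay out, Accommodate)

(Enter, Fight): Player A gets 7 ≥ 0 from Stay out, and Player B gets 8 ≥ 4 from Accommodate — Nash equilibrium.
(Enter, Accommodate): Player A prefers Stay out (2 > 0); Player B prefers Fight (8 > 4) — not an equilibrium.
(Stay out, Fight): Player A prefers Enter (7 > 0); Player B prefers Accommodate (6 > 0) — not an equilibrium.
(Stay out, Accommodate): Player A gets 2 ≥ 0 from Enter, and Player B gets 6 ≥ 0 from Fight — Nash equilibrium.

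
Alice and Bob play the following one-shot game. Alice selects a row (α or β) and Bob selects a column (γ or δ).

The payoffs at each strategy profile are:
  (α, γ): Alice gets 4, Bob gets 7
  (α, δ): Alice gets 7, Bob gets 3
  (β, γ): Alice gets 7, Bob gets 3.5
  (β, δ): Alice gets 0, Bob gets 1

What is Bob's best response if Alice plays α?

γ

Against α, Bob earns 7 from γ and 3 from δ.
So γ is the best response.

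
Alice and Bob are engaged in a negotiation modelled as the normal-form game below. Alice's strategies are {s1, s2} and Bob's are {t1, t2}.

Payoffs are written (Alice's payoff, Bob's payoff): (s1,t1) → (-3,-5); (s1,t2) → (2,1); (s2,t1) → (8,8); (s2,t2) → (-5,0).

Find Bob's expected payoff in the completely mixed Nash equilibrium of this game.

First find x, the probability Alice plays s1, from Bob's indifference between t1 and t2: −5x + 8(1−x) = x, giving x = 4/7.
Since Bob is indifferent in equilibrium, Bob's expected payoff equals the payoff from either column against (4/7, 3/7). Using t1: −5(4/7) + 8(3/7) = 4/7.

4/7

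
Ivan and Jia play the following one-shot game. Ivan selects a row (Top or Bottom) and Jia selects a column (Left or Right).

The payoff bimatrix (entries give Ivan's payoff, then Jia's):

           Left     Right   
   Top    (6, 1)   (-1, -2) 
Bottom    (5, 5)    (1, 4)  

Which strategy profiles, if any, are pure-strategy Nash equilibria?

(Top, Left)

(Top, Left): Ivan gets 6 ≥ 5 from Bottom, and Jia gets 1 ≥ -2 from Right — Nash equilibrium.
(Top, Right): Ivan prefers Bottom (1 > -1); Jia prefers Left (1 > -2) — not an equilibrium.
(Bottom, Left): Ivan prefers Top (6 > 5) — not an equilibrium.
(Bottom, Right): Jia prefers Left (5 > 4) — not an equilibrium.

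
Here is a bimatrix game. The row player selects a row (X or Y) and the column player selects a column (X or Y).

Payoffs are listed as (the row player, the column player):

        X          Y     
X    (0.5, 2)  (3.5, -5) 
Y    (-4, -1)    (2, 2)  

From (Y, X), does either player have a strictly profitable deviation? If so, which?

Both

The row player at (Y, X) earns -4; deviating to X yields 0.5 — a strict improvement.
The column player earns -1; deviating to Y yields 2 — a strict improvement.
Both the row player and the column player have strictly profitable deviations.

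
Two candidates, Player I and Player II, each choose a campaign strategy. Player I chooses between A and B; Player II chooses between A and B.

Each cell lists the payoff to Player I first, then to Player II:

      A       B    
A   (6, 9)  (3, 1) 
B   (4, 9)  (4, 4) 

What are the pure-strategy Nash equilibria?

(A, A): Player I gets 6 ≥ 4 from B, and Player II gets 9 ≥ 1 from B — Nash equilibrium.
(A, B): Player I prefers B (4 > 3); Player II prefers A (9 > 1) — not an equilibrium.
(B, A): Player I prefers A (6 > 4) — not an equilibrium.
(B, B): Player II prefers A (9 > 4) — not an equilibrium.

(A, A)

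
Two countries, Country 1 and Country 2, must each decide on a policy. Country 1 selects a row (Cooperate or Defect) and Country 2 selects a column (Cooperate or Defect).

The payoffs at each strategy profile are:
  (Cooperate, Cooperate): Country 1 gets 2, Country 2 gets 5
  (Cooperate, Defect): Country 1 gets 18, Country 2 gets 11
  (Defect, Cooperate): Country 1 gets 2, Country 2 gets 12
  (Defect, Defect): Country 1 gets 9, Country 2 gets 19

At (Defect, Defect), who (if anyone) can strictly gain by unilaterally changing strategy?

Country 1

Country 1 at (Defect, Defect) earns 9; deviating to Cooperate yields 18 — a strict improvement.
Country 2 earns 19; deviating to Cooperate yields 12 — not better.
Only Country 1 has a strictly profitable deviation.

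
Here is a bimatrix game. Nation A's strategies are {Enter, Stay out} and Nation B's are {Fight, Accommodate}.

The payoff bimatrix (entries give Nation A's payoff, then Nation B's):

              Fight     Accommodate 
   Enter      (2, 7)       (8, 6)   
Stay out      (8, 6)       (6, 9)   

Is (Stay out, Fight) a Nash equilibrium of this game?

No

At (Stay out, Fight), Nation A earns 8; switching to Enter would give 2, so Nation A has no profitable deviation.
Nation B earns 6; switching to Accommodate would give 9, so Nation B would deviate.
Since at least one player can profitably deviate, this is not a Nash equilibrium.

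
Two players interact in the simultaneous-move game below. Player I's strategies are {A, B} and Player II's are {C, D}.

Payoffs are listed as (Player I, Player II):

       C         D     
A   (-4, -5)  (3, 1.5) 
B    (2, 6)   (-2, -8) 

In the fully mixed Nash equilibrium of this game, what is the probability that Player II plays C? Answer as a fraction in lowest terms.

Let y be the probability that Player II plays C. In a completely mixed equilibrium, Player I must be indifferent between A and B.
Player I's expected payoff from A is −4y + 3(1−y); from B it is 2y − 2(1−y).
Setting these equal: −7y + 3 = 4y − 2, so y = 5/11.

5/11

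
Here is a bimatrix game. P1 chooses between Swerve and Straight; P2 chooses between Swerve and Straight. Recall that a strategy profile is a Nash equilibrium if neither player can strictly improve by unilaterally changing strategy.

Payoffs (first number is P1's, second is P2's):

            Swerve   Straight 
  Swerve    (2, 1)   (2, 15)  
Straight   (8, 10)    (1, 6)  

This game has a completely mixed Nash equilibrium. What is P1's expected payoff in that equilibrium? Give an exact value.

First find y, the probability P2 plays Swerve, from P1's indifference between Swerve and Straight: 2y + 2(1−y) = 8y + (1−y), giving y = 1/7.
Since P1 is indifferent in equilibrium, P1's expected payoff equals the payoff from either row against (1/7, 6/7). Using Swerve: 2(1/7) + 2(6/7) = 2.

2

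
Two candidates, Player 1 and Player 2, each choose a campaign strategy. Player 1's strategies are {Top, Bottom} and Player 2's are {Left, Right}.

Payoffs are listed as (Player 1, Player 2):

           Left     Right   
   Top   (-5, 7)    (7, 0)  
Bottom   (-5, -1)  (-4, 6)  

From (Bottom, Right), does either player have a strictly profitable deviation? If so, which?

Player 1 at (Bottom, Right) earns -4; deviating to Top yields 7 — a strict improvement.
Player 2 earns 6; deviating to Left yields -1 — not better.
Only Player 1 has a strictly profitable deviation.

Player 1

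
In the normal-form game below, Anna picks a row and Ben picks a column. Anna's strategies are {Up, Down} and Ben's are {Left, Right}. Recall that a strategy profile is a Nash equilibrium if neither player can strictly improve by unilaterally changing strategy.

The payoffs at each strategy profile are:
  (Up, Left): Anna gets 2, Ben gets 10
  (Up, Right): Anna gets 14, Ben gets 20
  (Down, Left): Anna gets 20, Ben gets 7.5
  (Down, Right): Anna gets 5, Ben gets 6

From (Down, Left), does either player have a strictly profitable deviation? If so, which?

Neither

Anna at (Down, Left) earns 20; deviating to Up yields 2 — not better.
Ben earns 7.5; deviating to Right yields 6 — not better.
Neither player can strictly improve; the profile is a Nash equilibrium.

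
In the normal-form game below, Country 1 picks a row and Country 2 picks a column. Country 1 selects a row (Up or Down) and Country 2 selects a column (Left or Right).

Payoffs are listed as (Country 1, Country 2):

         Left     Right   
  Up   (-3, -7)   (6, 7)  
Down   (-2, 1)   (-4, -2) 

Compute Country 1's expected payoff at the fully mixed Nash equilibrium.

First find y, the probability Country 2 plays Left, from Country 1's indifference between Up and Down: −3y + 6(1−y) = −2y − 4(1−y), giving y = 10/11.
Since Country 1 is indifferent in equilibrium, Country 1's expected payoff equals the payoff from either row against (10/11, 1/11). Using Up: −3(10/11) + 6(1/11) = -24/11.

-24/11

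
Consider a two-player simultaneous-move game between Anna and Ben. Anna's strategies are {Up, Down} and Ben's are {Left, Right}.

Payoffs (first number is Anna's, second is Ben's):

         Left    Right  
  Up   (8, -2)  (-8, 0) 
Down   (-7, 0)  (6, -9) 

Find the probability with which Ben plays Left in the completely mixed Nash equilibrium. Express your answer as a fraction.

14/29

Let c be the probability that Ben plays Left. In a completely mixed equilibrium, Anna must be indifferent between Up and Down.
Anna's expected payoff from Up is 8c − 8(1−c); from Down it is −7c + 6(1−c).
Setting these equal: 16c − 8 = −13c + 6, so c = 14/29.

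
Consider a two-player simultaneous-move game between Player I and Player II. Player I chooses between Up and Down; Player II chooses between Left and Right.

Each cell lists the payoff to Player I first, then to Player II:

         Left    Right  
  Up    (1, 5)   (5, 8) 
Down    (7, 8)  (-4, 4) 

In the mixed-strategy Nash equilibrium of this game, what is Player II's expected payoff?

44/7

First find p, the probability Player I plays Up, from Player II's indifference between Left and Right: 5p + 8(1−p) = 8p + 4(1−p), giving p = 4/7.
Since Player II is indifferent in equilibrium, Player II's expected payoff equals the payoff from either column against (4/7, 3/7). Using Left: 5(4/7) + 8(3/7) = 44/7.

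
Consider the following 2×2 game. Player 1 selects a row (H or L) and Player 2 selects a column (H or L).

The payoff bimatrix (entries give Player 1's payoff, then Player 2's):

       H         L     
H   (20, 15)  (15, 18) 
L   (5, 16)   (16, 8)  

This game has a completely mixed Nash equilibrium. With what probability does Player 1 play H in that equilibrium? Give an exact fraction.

Let p be the probability that Player 1 plays H. In a completely mixed equilibrium, Player 2 must be indifferent between H and L.
Player 2's expected payoff from H is 15p + 16(1−p); from L it is 18p + 8(1−p).
Setting these equal: −p + 16 = 10p + 8, so p = 8/11.

8/11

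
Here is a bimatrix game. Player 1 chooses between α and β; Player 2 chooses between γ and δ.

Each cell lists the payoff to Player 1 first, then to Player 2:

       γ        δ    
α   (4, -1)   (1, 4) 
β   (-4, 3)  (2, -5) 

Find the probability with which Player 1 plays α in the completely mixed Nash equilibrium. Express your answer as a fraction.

8/13

Let p be the probability that Player 1 plays α. In a completely mixed equilibrium, Player 2 must be indifferent between γ and δ.
Player 2's expected payoff from γ is −p + 3(1−p); from δ it is 4p − 5(1−p).
Setting these equal: −4p + 3 = 9p − 5, so p = 8/13.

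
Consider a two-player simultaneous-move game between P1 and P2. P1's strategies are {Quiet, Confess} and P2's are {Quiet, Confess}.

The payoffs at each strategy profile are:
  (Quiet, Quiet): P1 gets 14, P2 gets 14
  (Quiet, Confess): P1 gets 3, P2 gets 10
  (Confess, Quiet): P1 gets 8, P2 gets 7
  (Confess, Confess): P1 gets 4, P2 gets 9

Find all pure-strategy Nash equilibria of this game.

(Quiet, Quiet): P1 gets 14 ≥ 8 from Confess, and P2 gets 14 ≥ 10 from Confess — Nash equilibrium.
(Quiet, Confess): P1 prefers Confess (4 > 3); P2 prefers Quiet (14 > 10) — not an equilibrium.
(Confess, Quiet): P1 prefers Quiet (14 > 8); P2 prefers Confess (9 > 7) — not an equilibrium.
(Confess, Confess): P1 gets 4 ≥ 3 from Quiet, and P2 gets 9 ≥ 7 from Quiet — Nash equilibrium.

(Quiet, Quiet) and (Confess, Confess)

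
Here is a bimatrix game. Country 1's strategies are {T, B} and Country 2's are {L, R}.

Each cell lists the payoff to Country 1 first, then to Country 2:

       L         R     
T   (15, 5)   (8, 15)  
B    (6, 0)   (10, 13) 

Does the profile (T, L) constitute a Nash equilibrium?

At (T, L), Country 1 earns 15; switching to B would give 6, so Country 1 has no profitable deviation.
Country 2 earns 5; switching to R would give 15, so Country 2 would deviate.
Since at least one player can profitably deviate, this is not a Nash equilibrium.

No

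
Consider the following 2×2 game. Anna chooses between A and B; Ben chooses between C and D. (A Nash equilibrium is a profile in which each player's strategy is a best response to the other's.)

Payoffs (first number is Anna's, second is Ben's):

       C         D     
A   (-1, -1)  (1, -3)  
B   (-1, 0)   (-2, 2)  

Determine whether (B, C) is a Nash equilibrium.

At (B, C), Anna earns -1; switching to A would give -1, so Anna has no profitable deviation.
Ben earns 0; switching to D would give 2, so Ben would deviate.
Since at least one player can profitably deviate, this is not a Nash equilibrium.

No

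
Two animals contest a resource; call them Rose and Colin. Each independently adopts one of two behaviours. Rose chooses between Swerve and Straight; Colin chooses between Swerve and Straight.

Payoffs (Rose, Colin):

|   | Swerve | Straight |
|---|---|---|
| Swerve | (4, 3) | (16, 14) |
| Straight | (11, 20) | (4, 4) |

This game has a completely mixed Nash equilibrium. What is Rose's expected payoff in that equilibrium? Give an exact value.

First find y, the probability Colin plays Swerve, from Rose's indifference between Swerve and Straight: 4y + 16(1−y) = 11y + 4(1−y), giving y = 12/19.
Since Rose is indifferent in equilibrium, Rose's expected payoff equals the payoff from either row against (12/19, 7/19). Using Swerve: 4(12/19) + 16(7/19) = 160/19.

160/19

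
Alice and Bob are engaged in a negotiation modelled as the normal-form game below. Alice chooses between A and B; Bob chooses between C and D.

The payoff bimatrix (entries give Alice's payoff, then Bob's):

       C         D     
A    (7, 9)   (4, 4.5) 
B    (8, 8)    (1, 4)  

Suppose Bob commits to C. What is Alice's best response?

Against C, Alice earns 7 from A and 8 from B.
So B is the best response.

B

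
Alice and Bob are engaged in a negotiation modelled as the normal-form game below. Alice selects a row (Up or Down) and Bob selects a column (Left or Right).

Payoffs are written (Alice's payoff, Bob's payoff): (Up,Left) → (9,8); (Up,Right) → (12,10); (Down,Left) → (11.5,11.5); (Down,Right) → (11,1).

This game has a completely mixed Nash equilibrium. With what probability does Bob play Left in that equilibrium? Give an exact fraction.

Let c be the probability that Bob plays Left. In a completely mixed equilibrium, Alice must be indifferent between Up and Down.
Alice's expected payoff from Up is 9c + 12(1−c); from Down it is 11.5c + 11(1−c).
Setting these equal: −3c + 12 = 0.5c + 11, so c = 2/7.

2/7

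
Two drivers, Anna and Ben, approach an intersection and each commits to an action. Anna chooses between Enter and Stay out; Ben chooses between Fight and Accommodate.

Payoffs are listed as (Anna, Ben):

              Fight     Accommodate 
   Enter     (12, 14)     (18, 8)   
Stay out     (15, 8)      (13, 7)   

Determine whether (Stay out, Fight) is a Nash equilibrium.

At (Stay out, Fight), Anna earns 15; switching to Enter would give 12, so Anna has no profitable deviation.
Ben earns 8; switching to Accommodate would give 7, so Ben has no profitable deviation.
Neither player can gain by a unilateral deviation, so this profile is a Nash equilibrium.

Yes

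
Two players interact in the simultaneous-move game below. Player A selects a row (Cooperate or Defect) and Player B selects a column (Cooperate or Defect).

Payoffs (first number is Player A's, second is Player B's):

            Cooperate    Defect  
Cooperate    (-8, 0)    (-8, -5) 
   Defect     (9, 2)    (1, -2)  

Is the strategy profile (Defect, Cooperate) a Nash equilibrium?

At (Defect, Cooperate), Player A earns 9; switching to Cooperate would give -8, so Player A has no profitable deviation.
Player B earns 2; switching to Defect would give -2, so Player B has no profitable deviation.
Neither player can gain by a unilateral deviation, so this profile is a Nash equilibrium.

Yes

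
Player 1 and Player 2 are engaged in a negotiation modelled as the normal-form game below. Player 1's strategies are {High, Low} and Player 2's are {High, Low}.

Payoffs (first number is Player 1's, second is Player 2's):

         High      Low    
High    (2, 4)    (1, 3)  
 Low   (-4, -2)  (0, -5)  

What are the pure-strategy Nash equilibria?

(High, High)

(High, High): Player 1 gets 2 ≥ -4 from Low, and Player 2 gets 4 ≥ 3 from Low — Nash equilibrium.
(High, Low): Player 2 prefers High (4 > 3) — not an equilibrium.
(Low, High): Player 1 prefers High (2 > -4) — not an equilibrium.
(Low, Low): Player 1 prefers High (1 > 0); Player 2 prefers High (-2 > -5) — not an equilibrium.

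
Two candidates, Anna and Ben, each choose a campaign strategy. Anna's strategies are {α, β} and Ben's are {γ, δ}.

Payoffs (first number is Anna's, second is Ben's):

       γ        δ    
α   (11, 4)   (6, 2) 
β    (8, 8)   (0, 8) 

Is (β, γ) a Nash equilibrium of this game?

At (β, γ), Anna earns 8; switching to α would give 11, so Anna would deviate.
Ben earns 8; switching to δ would give 8, so Ben has no profitable deviation.
Since at least one player can profitably deviate, this is not a Nash equilibrium.

No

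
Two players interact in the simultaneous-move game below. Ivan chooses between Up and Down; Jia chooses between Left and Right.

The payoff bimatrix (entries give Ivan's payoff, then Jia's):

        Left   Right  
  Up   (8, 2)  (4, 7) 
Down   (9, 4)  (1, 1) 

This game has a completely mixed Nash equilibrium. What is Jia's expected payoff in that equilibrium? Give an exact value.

First find p, the probability Ivan plays Up, from Jia's indifference between Left and Right: 2p + 4(1−p) = 7p + (1−p), giving p = 3/8.
Since Jia is indifferent in equilibrium, Jia's expected payoff equals the payoff from either column against (3/8, 5/8). Using Left: 2(3/8) + 4(5/8) = 13/4.

13/4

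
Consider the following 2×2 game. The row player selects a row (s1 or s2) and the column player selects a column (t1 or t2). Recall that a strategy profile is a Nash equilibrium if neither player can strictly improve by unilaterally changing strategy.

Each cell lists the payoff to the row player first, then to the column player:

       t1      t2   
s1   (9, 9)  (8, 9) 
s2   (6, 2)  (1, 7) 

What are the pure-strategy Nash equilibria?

(s1, t1) and (s1, t2)

(s1, t1): the row player gets 9 ≥ 6 from s2, and the column player gets 9 ≥ 9 from t2 — Nash equilibrium.
(s1, t2): the row player gets 8 ≥ 1 from s2, and the column player gets 9 ≥ 9 from t1 — Nash equilibrium.
(s2, t1): the row player prefers s1 (9 > 6); the column player prefers t2 (7 > 2) — not an equilibrium.
(s2, t2): the row player prefers s1 (8 > 1) — not an equilibrium.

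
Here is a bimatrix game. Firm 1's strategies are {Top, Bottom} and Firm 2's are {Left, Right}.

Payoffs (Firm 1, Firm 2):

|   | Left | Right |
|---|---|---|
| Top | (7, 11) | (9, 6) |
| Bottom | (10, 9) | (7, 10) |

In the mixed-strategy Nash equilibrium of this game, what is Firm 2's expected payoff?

First find p, the probability Firm 1 plays Top, from Firm 2's indifference between Left and Right: 11p + 9(1−p) = 6p + 10(1−p), giving p = 1/6.
Since Firm 2 is indifferent in equilibrium, Firm 2's expected payoff equals the payoff from either column against (1/6, 5/6). Using Left: 11(1/6) + 9(5/6) = 28/3.

28/3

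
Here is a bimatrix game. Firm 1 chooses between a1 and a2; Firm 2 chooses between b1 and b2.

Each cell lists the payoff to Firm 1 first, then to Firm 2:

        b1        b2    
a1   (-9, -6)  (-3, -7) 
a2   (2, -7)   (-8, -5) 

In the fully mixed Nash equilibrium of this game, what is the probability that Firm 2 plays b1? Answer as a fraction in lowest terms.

5/16

Let q be the probability that Firm 2 plays b1. In a completely mixed equilibrium, Firm 1 must be indifferent between a1 and a2.
Firm 1's expected payoff from a1 is −9q − 3(1−q); from a2 it is 2q − 8(1−q).
Setting these equal: −6q − 3 = 10q − 8, so q = 5/16.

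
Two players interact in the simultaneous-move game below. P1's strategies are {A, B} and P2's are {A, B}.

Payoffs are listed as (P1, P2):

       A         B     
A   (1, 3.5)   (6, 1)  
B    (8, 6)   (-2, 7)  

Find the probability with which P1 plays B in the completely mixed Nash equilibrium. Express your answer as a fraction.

5/7

Let r be the probability that P1 plays A. In a completely mixed equilibrium, P2 must be indifferent between A and B.
P2's expected payoff from A is 3.5r + 6(1−r); from B it is r + 7(1−r).
Setting these equal: −2.5r + 6 = −6r + 7, so r = 2/7.
Therefore P1 plays B with probability 1 − 2/7 = 5/7.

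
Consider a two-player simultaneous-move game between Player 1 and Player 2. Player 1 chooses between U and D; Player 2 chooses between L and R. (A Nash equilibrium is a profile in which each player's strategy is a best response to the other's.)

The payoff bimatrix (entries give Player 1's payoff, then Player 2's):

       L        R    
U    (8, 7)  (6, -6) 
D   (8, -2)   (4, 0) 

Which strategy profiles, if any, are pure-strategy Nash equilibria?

(U, L)

(U, L): Player 1 gets 8 ≥ 8 from D, and Player 2 gets 7 ≥ -6 from R — Nash equilibrium.
(U, R): Player 2 prefers L (7 > -6) — not an equilibrium.
(D, L): Player 2 prefers R (0 > -2) — not an equilibrium.
(D, R): Player 1 prefers U (6 > 4) — not an equilibrium.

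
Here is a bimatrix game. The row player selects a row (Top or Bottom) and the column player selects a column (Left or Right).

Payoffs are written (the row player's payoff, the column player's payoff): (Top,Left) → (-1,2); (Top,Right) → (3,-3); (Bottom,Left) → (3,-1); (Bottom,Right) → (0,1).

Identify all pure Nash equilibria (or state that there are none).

none

(Top, Left): the row player prefers Bottom (3 > -1) — not an equilibrium.
(Top, Right): the column player prefers Left (2 > -3) — not an equilibrium.
(Bottom, Left): the column player prefers Right (1 > -1) — not an equilibrium.
(Bottom, Right): the row player prefers Top (3 > 0) — not an equilibrium.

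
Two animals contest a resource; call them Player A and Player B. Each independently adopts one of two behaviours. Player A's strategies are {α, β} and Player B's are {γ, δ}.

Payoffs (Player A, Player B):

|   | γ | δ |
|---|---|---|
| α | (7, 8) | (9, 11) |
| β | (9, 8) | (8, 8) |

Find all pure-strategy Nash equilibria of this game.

(α, δ) and (β, γ)

(α, γ): Player A prefers β (9 > 7); Player B prefers δ (11 > 8) — not an equilibrium.
(α, δ): Player A gets 9 ≥ 8 from β, and Player B gets 11 ≥ 8 from γ — Nash equilibrium.
(β, γ): Player A gets 9 ≥ 7 from α, and Player B gets 8 ≥ 8 from δ — Nash equilibrium.
(β, δ): Player A prefers α (9 > 8) — not an equilibrium.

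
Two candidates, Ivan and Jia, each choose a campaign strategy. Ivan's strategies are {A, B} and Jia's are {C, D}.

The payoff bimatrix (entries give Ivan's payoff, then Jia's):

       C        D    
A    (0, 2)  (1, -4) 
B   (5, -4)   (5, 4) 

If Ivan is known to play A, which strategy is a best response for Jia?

C

Against A, Jia earns 2 from C and -4 from D.
So C is the best response.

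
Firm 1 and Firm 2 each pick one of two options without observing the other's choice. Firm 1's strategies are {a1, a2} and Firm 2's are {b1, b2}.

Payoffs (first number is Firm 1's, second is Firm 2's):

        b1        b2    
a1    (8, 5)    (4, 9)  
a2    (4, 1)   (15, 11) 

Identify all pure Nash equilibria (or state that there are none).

(a1, b1): Firm 2 prefers b2 (9 > 5) — not an equilibrium.
(a1, b2): Firm 1 prefers a2 (15 > 4) — not an equilibrium.
(a2, b1): Firm 1 prefers a1 (8 > 4); Firm 2 prefers b2 (11 > 1) — not an equilibrium.
(a2, b2): Firm 1 gets 15 ≥ 4 from a1, and Firm 2 gets 11 ≥ 1 from b1 — Nash equilibrium.

(a2, b2)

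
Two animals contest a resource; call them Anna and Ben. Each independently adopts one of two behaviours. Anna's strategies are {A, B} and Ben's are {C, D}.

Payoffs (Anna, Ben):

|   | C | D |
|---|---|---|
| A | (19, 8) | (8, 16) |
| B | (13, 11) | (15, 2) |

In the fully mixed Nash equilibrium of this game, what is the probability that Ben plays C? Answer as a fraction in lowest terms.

Let q be the probability that Ben plays C. In a completely mixed equilibrium, Anna must be indifferent between A and B.
Anna's expected payoff from A is 19q + 8(1−q); from B it is 13q + 15(1−q).
Setting these equal: 11q + 8 = −2q + 15, so q = 7/13.

7/13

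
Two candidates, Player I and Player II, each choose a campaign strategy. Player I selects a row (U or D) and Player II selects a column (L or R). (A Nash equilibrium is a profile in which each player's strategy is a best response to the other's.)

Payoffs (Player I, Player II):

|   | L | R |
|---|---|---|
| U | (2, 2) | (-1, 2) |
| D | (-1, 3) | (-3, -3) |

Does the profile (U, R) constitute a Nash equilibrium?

Yes

At (U, R), Player I earns -1; switching to D would give -3, so Player I has no profitable deviation.
Player II earns 2; switching to L would give 2, so Player II has no profitable deviation.
Neither player can gain by a unilateral deviation, so this profile is a Nash equilibrium.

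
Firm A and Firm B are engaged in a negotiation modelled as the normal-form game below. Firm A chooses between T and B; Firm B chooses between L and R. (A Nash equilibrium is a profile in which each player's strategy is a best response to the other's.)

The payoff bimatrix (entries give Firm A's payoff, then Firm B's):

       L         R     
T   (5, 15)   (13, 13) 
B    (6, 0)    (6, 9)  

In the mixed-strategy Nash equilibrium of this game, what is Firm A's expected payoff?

First find y, the probability Firm B plays L, from Firm A's indifference between T and B: 5y + 13(1−y) = 6y + 6(1−y), giving y = 7/8.
Since Firm A is indifferent in equilibrium, Firm A's expected payoff equals the payoff from either row against (7/8, 1/8). Using T: 5(7/8) + 13(1/8) = 6.

6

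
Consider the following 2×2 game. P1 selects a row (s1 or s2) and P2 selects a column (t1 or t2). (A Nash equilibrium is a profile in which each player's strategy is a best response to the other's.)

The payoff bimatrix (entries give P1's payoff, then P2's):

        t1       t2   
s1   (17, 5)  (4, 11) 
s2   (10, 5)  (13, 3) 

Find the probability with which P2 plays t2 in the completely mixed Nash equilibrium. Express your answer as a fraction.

Let q be the probability that P2 plays t1. In a completely mixed equilibrium, P1 must be indifferent between s1 and s2.
P1's expected payoff from s1 is 17q + 4(1−q); from s2 it is 10q + 13(1−q).
Setting these equal: 13q + 4 = −3q + 13, so q = 9/16.
Therefore P2 plays t2 with probability 1 − 9/16 = 7/16.

7/16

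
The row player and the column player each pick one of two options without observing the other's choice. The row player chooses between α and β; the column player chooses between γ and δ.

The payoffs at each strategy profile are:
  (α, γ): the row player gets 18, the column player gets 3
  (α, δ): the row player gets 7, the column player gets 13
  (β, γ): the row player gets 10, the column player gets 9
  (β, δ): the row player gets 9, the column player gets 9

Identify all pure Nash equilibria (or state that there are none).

(β, δ)

(α, γ): the column player prefers δ (13 > 3) — not an equilibrium.
(α, δ): the row player prefers β (9 > 7) — not an equilibrium.
(β, γ): the row player prefers α (18 > 10) — not an equilibrium.
(β, δ): the row player gets 9 ≥ 7 from α, and the column player gets 9 ≥ 9 from γ — Nash equilibrium.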